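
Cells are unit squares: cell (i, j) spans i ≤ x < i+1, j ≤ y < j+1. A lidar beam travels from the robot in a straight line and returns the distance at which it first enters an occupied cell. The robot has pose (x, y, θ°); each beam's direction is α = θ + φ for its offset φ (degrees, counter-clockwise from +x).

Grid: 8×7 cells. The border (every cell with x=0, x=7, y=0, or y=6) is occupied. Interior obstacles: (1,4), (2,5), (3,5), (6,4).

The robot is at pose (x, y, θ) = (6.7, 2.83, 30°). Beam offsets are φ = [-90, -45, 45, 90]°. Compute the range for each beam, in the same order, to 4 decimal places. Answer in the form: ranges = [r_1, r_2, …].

ranges = [0.6000, 0.3106, 1.1591, 1.3510]

beam 1: φ=-90°, α=300°
  dir = (cos 300°, sin 300°) = (0.5000, -0.8660); from cell (6,2)
  next x-line at t=0.6000, next y-line at t=0.9584; Δt_x=2.0000, Δt_y=1.1547
    x: enter (7,2) at t=0.6000 ← occupied
  → r_1 = 0.6000
beam 2: φ=-45°, α=345°
  dir = (cos 345°, sin 345°) = (0.9659, -0.2588); from cell (6,2)
  next x-line at t=0.3106, next y-line at t=3.2069; Δt_x=1.0353, Δt_y=3.8637
    x: enter (7,2) at t=0.3106 ← occupied
  → r_2 = 0.3106
beam 3: φ=45°, α=75°
  dir = (cos 75°, sin 75°) = (0.2588, 0.9659); from cell (6,2)
  next x-line at t=1.1591, next y-line at t=0.1760; Δt_x=3.8637, Δt_y=1.0353
    y: enter (6,3) at t=0.1760
    x: enter (7,3) at t=1.1591 ← occupied
  → r_3 = 1.1591
beam 4: φ=90°, α=120°
  dir = (cos 120°, sin 120°) = (-0.5000, 0.8660); from cell (6,2)
  next x-line at t=1.4000, next y-line at t=0.1963; Δt_x=2.0000, Δt_y=1.1547
    y: enter (6,3) at t=0.1963
    y: enter (6,4) at t=1.3510 ← occupied
  → r_4 = 1.3510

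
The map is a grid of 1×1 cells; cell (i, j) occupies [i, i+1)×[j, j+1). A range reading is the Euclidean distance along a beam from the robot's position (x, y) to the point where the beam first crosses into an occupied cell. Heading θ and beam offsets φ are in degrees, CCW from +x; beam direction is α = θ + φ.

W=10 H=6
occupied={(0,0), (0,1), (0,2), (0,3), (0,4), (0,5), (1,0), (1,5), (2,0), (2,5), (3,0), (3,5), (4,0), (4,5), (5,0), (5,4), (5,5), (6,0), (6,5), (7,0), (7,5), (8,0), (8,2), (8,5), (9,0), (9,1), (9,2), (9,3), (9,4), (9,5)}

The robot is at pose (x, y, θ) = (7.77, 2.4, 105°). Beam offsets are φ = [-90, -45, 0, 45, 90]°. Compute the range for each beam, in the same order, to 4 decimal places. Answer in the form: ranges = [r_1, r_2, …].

beam 1: φ=-90°, α=15°
  d=(0.9659,0.2588)  start (7,2)  tX=0.2381 tY=2.3182  stride 1/|dx|=1.0353 1/|dy|=3.8637
    cross x-line → (8,2), t=0.2381 (wall)
  → r_1 = 0.2381
beam 2: φ=-45°, α=60°
  d=(0.5000,0.8660)  start (7,2)  tX=0.4600 tY=0.6928  stride 1/|dx|=2.0000 1/|dy|=1.1547
    cross x-line → (8,2), t=0.4600 (wall)
  → r_2 = 0.4600
beam 3: φ=0°, α=105°
  d=(-0.2588,0.9659)  start (7,2)  tX=2.9751 tY=0.6212  stride 1/|dx|=3.8637 1/|dy|=1.0353
    cross y-line → (7,3), t=0.6212
    cross y-line → (7,4), t=1.6564
    cross y-line → (7,5), t=2.6917 (wall)
  → r_3 = 2.6917
beam 4: φ=45°, α=150°
  d=(-0.8660,0.5000)  start (7,2)  tX=0.8891 tY=1.2000  stride 1/|dx|=1.1547 1/|dy|=2.0000
    cross x-line → (6,2), t=0.8891
    cross y-line → (6,3), t=1.2000
    cross x-line → (5,3), t=2.0438
    cross x-line → (4,3), t=3.1985
    cross y-line → (4,4), t=3.2000
    cross x-line → (3,4), t=4.3532
    cross y-line → (3,5), t=5.2000 (wall)
  → r_4 = 5.2000
beam 5: φ=90°, α=195°
  d=(-0.9659,-0.2588)  start (7,2)  tX=0.7972 tY=1.5455  stride 1/|dx|=1.0353 1/|dy|=3.8637
    cross x-line → (6,2), t=0.7972
    cross y-line → (6,1), t=1.5455
    cross x-line → (5,1), t=1.8324
    cross x-line → (4,1), t=2.8677
    cross x-line → (3,1), t=3.9030
    cross x-line → (2,1), t=4.9383
    cross y-line → (2,0), t=5.4092 (wall)
  → r_5 = 5.4092

ranges = [0.2381, 0.4600, 2.6917, 5.2000, 5.4092]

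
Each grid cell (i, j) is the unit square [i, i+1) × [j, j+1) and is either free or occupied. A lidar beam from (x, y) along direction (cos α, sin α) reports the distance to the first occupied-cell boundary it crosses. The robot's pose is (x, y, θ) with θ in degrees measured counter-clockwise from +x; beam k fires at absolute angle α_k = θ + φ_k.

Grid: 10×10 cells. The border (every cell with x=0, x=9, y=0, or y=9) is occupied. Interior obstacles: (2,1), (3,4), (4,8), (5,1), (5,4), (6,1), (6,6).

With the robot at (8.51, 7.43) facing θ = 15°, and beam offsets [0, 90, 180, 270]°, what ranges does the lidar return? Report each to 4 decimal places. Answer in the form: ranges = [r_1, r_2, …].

ranges = [0.5073, 1.6254, 1.6614, 1.8932]

beam 1: φ=0°, α=15°
  cosα=0.9659 sinα=0.2588 | (8,7) | tMaxX 0.5073 tMaxY 2.2023 | tΔX 1.0353 tΔY 3.8637
    t=0.5073 [x] (9,7) — stop
  → r_1 = 0.5073
beam 2: φ=90°, α=105°
  cosα=-0.2588 sinα=0.9659 | (8,7) | tMaxX 1.9705 tMaxY 0.5901 | tΔX 3.8637 tΔY 1.0353
    t=0.5901 [y] (8,8)
    t=1.6254 [y] (8,9) — stop
  → r_2 = 1.6254
beam 3: φ=180°, α=195°
  cosα=-0.9659 sinα=-0.2588 | (8,7) | tMaxX 0.5280 tMaxY 1.6614 | tΔX 1.0353 tΔY 3.8637
    t=0.5280 [x] (7,7)
    t=1.5633 [x] (6,7)
    t=1.6614 [y] (6,6) — stop
  → r_3 = 1.6614
beam 4: φ=270°, α=285°
  cosα=0.2588 sinα=-0.9659 | (8,7) | tMaxX 1.8932 tMaxY 0.4452 | tΔX 3.8637 tΔY 1.0353
    t=0.4452 [y] (8,6)
    t=1.4804 [y] (8,5)
    t=1.8932 [x] (9,5) — stop
  → r_4 = 1.8932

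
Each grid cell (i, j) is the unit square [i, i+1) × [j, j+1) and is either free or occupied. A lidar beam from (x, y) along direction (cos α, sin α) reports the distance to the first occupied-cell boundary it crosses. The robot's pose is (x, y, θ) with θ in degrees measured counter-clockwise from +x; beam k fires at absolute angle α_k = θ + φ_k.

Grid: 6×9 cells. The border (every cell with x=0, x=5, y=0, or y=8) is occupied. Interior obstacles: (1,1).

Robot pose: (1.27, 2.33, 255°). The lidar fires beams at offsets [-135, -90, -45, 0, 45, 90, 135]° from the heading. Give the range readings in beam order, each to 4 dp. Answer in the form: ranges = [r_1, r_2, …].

ranges = [0.5400, 0.2795, 0.3118, 0.3416, 0.3811, 3.8616, 4.3070]

beam 1: φ=-135°, α=120°
  dir = (cos 120°, sin 120°) = (-0.5000, 0.8660); from cell (1,2)
  next x-line at t=0.5400, next y-line at t=0.7736; Δt_x=2.0000, Δt_y=1.1547
    x: enter (0,2) at t=0.5400 ← occupied
  → r_1 = 0.5400
beam 2: φ=-90°, α=165°
  dir = (cos 165°, sin 165°) = (-0.9659, 0.2588); from cell (1,2)
  next x-line at t=0.2795, next y-line at t=2.5887; Δt_x=1.0353, Δt_y=3.8637
    x: enter (0,2) at t=0.2795 ← occupied
  → r_2 = 0.2795
beam 3: φ=-45°, α=210°
  dir = (cos 210°, sin 210°) = (-0.8660, -0.5000); from cell (1,2)
  next x-line at t=0.3118, next y-line at t=0.6600; Δt_x=1.1547, Δt_y=2.0000
    x: enter (0,2) at t=0.3118 ← occupied
  → r_3 = 0.3118
beam 4: φ=0°, α=255°
  dir = (cos 255°, sin 255°) = (-0.2588, -0.9659); from cell (1,2)
  next x-line at t=1.0432, next y-line at t=0.3416; Δt_x=3.8637, Δt_y=1.0353
    y: enter (1,1) at t=0.3416 ← occupied
  → r_4 = 0.3416
beam 5: φ=45°, α=300°
  dir = (cos 300°, sin 300°) = (0.5000, -0.8660); from cell (1,2)
  next x-line at t=1.4600, next y-line at t=0.3811; Δt_x=2.0000, Δt_y=1.1547
    y: enter (1,1) at t=0.3811 ← occupied
  → r_5 = 0.3811
beam 6: φ=90°, α=345°
  dir = (cos 345°, sin 345°) = (0.9659, -0.2588); from cell (1,2)
  next x-line at t=0.7558, next y-line at t=1.2750; Δt_x=1.0353, Δt_y=3.8637
    x: enter (2,2) at t=0.7558
    y: enter (2,1) at t=1.2750
    x: enter (3,1) at t=1.7910
    x: enter (4,1) at t=2.8263
    x: enter (5,1) at t=3.8616 ← occupied
  → r_6 = 3.8616
beam 7: φ=135°, α=30°
  dir = (cos 30°, sin 30°) = (0.8660, 0.5000); from cell (1,2)
  next x-line at t=0.8429, next y-line at t=1.3400; Δt_x=1.1547, Δt_y=2.0000
    x: enter (2,2) at t=0.8429
    y: enter (2,3) at t=1.3400
    x: enter (3,3) at t=1.9976
    x: enter (4,3) at t=3.1523
    y: enter (4,4) at t=3.3400
    x: enter (5,4) at t=4.3070 ← occupied
  → r_7 = 4.3070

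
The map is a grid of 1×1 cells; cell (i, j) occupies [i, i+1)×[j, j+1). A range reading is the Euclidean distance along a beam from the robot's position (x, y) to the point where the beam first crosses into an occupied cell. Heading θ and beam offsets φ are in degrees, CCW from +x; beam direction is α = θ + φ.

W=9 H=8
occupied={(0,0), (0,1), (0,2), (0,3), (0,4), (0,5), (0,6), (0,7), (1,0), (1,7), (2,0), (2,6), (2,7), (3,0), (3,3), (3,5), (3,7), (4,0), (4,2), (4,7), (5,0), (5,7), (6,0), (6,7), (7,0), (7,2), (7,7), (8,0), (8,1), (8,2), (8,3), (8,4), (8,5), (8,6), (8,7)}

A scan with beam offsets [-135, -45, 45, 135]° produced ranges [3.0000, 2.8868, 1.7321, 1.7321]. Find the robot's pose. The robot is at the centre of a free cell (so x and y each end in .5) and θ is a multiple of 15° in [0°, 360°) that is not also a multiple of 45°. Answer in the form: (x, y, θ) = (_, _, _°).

Enumerate (i+0.5, j+0.5, θ) over the 37 free cells and 16 admissible headings. For each, cast all 4 beams and compare to the given ranges.
  (1.5, 6.5, 75°): beam 2 = 0.5774 ≠ 2.8868 ✗
  (6.5, 5.5, 120°): beam 1 = 1.5529 ≠ 3.0000 ✗
  (7.5, 6.5, 300°): beam 1 = 1.9319 ≠ 3.0000 ✗
  (5.5, 2.5, 150°): beam 1 = 1.5529 ≠ 3.0000 ✗
  (6.5, 2.5, 345°): beam 2 = 1.7321 ≠ 2.8868 ✗
  …
  (6.5, 5.5, 345°): r_1=3.0000, r_2=2.8868, r_3=1.7321, r_4=1.7321 — all match ✓
Unique over the lattice → pose = (6.5, 5.5, 345°).

(x, y, θ) = (6.5, 5.5, 345°)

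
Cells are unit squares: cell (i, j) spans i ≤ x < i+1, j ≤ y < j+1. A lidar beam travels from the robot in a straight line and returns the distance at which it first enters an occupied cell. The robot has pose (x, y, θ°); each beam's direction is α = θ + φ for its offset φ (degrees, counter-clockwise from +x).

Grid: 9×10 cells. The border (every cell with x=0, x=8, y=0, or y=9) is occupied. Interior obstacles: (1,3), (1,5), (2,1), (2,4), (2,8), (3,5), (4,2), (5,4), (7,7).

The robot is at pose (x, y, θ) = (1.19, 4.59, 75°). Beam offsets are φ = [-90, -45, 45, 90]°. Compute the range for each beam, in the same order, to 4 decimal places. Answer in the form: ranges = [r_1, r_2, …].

ranges = [0.8386, 0.8200, 0.3800, 0.1967]

beam 1: φ=-90°, α=345°
  cosα=0.9659 sinα=-0.2588 | (1,4) | tMaxX 0.8386 tMaxY 2.2796 | tΔX 1.0353 tΔY 3.8637
    t=0.8386 [x] (2,4) — stop
  → r_1 = 0.8386
beam 2: φ=-45°, α=30°
  cosα=0.8660 sinα=0.5000 | (1,4) | tMaxX 0.9353 tMaxY 0.8200 | tΔX 1.1547 tΔY 2.0000
    t=0.8200 [y] (1,5) — stop
  → r_2 = 0.8200
beam 3: φ=45°, α=120°
  cosα=-0.5000 sinα=0.8660 | (1,4) | tMaxX 0.3800 tMaxY 0.4734 | tΔX 2.0000 tΔY 1.1547
    t=0.3800 [x] (0,4) — stop
  → r_3 = 0.3800
beam 4: φ=90°, α=165°
  cosα=-0.9659 sinα=0.2588 | (1,4) | tMaxX 0.1967 tMaxY 1.5841 | tΔX 1.0353 tΔY 3.8637
    t=0.1967 [x] (0,4) — stop
  → r_4 = 0.1967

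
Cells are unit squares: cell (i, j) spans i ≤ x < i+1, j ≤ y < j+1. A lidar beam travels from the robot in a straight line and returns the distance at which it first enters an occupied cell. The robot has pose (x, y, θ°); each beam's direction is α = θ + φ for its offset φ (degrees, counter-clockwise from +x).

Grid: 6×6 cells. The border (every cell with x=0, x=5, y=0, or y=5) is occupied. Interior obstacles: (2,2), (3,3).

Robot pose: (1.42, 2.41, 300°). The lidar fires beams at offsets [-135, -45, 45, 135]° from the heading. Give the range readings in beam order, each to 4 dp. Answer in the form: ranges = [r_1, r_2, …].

beam 1: φ=-135°, α=165°
  direction (-0.9659, 0.2588); cell (1,2); t to first gridline: x 0.4348, y 2.2796 (then +1.0353 / +3.8637)
    (0,2) via x @ 0.4348  # hit
  → r_1 = 0.4348
beam 2: φ=-45°, α=255°
  direction (-0.2588, -0.9659); cell (1,2); t to first gridline: x 1.6228, y 0.4245 (then +3.8637 / +1.0353)
    (1,1) via y @ 0.4245
    (1,0) via y @ 1.4597  # hit
  → r_2 = 1.4597
beam 3: φ=45°, α=345°
  direction (0.9659, -0.2588); cell (1,2); t to first gridline: x 0.6005, y 1.5841 (then +1.0353 / +3.8637)
    (2,2) via x @ 0.6005  # hit
  → r_3 = 0.6005
beam 4: φ=135°, α=75°
  direction (0.2588, 0.9659); cell (1,2); t to first gridline: x 2.2409, y 0.6108 (then +3.8637 / +1.0353)
    (1,3) via y @ 0.6108
    (1,4) via y @ 1.6461
    (2,4) via x @ 2.2409
    (2,5) via y @ 2.6814  # hit
  → r_4 = 2.6814

ranges = [0.4348, 1.4597, 0.6005, 2.6814]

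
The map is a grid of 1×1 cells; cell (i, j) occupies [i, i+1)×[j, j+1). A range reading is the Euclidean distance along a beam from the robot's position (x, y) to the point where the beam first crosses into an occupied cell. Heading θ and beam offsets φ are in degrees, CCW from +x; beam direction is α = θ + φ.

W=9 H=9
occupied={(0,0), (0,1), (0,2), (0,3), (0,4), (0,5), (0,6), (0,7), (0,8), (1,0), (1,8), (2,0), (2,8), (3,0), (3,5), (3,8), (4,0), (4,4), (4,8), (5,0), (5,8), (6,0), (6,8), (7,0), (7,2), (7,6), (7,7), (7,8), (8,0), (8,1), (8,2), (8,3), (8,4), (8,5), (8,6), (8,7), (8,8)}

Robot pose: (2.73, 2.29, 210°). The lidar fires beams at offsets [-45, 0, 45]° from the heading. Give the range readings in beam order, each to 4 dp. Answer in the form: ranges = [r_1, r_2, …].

ranges = [1.7910, 1.9976, 1.3355]

beam 1: φ=-45°, α=165°
  dir = (cos 165°, sin 165°) = (-0.9659, 0.2588); from cell (2,2)
  next x-line at t=0.7558, next y-line at t=2.7432; Δt_x=1.0353, Δt_y=3.8637
    x: enter (1,2) at t=0.7558
    x: enter (0,2) at t=1.7910 ← occupied
  → r_1 = 1.7910
beam 2: φ=0°, α=210°
  dir = (cos 210°, sin 210°) = (-0.8660, -0.5000); from cell (2,2)
  next x-line at t=0.8429, next y-line at t=0.5800; Δt_x=1.1547, Δt_y=2.0000
    y: enter (2,1) at t=0.5800
    x: enter (1,1) at t=0.8429
    x: enter (0,1) at t=1.9976 ← occupied
  → r_2 = 1.9976
beam 3: φ=45°, α=255°
  dir = (cos 255°, sin 255°) = (-0.2588, -0.9659); from cell (2,2)
  next x-line at t=2.8205, next y-line at t=0.3002; Δt_x=3.8637, Δt_y=1.0353
    y: enter (2,1) at t=0.3002
    y: enter (2,0) at t=1.3355 ← occupied
  → r_3 = 1.3355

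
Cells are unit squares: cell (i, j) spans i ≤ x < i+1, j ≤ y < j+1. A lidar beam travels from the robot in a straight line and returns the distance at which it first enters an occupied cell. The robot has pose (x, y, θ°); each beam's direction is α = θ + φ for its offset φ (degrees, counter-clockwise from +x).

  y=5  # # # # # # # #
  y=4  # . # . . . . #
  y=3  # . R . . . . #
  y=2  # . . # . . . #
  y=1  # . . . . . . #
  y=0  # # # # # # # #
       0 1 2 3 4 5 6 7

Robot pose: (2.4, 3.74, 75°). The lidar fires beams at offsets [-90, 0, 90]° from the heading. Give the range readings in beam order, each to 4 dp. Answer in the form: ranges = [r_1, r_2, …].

beam 1: φ=-90°, α=345°
  cosα=0.9659 sinα=-0.2588 | (2,3) | tMaxX 0.6212 tMaxY 2.8591 | tΔX 1.0353 tΔY 3.8637
    t=0.6212 [x] (3,3)
    t=1.6564 [x] (4,3)
    t=2.6917 [x] (5,3)
    t=2.8591 [y] (5,2)
    t=3.7270 [x] (6,2)
    t=4.7623 [x] (7,2) — stop
  → r_1 = 4.7623
beam 2: φ=0°, α=75°
  cosα=0.2588 sinα=0.9659 | (2,3) | tMaxX 2.3182 tMaxY 0.2692 | tΔX 3.8637 tΔY 1.0353
    t=0.2692 [y] (2,4) — stop
  → r_2 = 0.2692
beam 3: φ=90°, α=165°
  cosα=-0.9659 sinα=0.2588 | (2,3) | tMaxX 0.4141 tMaxY 1.0046 | tΔX 1.0353 tΔY 3.8637
    t=0.4141 [x] (1,3)
    t=1.0046 [y] (1,4)
    t=1.4494 [x] (0,4) — stop
  → r_3 = 1.4494

ranges = [4.7623, 0.2692, 1.4494]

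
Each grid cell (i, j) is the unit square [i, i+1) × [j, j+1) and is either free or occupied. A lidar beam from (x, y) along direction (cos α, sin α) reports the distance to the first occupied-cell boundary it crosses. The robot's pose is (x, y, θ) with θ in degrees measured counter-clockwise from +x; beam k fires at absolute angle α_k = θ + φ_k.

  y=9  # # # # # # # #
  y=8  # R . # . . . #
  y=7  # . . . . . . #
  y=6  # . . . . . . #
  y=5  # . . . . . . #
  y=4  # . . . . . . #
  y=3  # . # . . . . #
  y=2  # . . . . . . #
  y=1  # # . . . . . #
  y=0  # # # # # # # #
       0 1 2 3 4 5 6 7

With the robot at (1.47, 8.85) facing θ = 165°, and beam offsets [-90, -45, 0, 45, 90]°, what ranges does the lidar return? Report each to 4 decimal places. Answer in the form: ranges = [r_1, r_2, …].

beam 1: φ=-90°, α=75°
  cosα=0.2588 sinα=0.9659 | (1,8) | tMaxX 2.0478 tMaxY 0.1553 | tΔX 3.8637 tΔY 1.0353
    t=0.1553 [y] (1,9) — stop
  → r_1 = 0.1553
beam 2: φ=-45°, α=120°
  cosα=-0.5000 sinα=0.8660 | (1,8) | tMaxX 0.9400 tMaxY 0.1732 | tΔX 2.0000 tΔY 1.1547
    t=0.1732 [y] (1,9) — stop
  → r_2 = 0.1732
beam 3: φ=0°, α=165°
  cosα=-0.9659 sinα=0.2588 | (1,8) | tMaxX 0.4866 tMaxY 0.5796 | tΔX 1.0353 tΔY 3.8637
    t=0.4866 [x] (0,8) — stop
  → r_3 = 0.4866
beam 4: φ=45°, α=210°
  cosα=-0.8660 sinα=-0.5000 | (1,8) | tMaxX 0.5427 tMaxY 1.7000 | tΔX 1.1547 tΔY 2.0000
    t=0.5427 [x] (0,8) — stop
  → r_4 = 0.5427
beam 5: φ=90°, α=255°
  cosα=-0.2588 sinα=-0.9659 | (1,8) | tMaxX 1.8159 tMaxY 0.8800 | tΔX 3.8637 tΔY 1.0353
    t=0.8800 [y] (1,7)
    t=1.8159 [x] (0,7) — stop
  → r_5 = 1.8159

ranges = [0.1553, 0.1732, 0.4866, 0.5427, 1.8159]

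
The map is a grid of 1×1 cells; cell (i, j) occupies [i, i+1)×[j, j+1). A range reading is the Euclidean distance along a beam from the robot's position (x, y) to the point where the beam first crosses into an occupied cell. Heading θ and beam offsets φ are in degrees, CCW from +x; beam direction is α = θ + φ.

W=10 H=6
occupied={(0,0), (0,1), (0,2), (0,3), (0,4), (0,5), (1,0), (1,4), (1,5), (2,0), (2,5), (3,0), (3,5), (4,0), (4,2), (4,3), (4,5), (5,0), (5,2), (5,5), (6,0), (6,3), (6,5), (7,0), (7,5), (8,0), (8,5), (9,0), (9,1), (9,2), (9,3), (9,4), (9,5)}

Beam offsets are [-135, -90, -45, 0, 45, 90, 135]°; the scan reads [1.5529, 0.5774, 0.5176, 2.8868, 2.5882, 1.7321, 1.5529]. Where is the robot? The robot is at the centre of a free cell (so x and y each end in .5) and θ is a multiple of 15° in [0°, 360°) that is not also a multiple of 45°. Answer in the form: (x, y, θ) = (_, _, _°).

Candidates: 27 free-cell centres × 16 headings = 432 poses. Raycast each; keep the one whose scan matches to 4 dp.
  (6.5, 4.5, 165°): beam 1 = 1.0000 ≠ 1.5529 ✗
  (6.5, 1.5, 285°): beam 1 = 1.0000 ≠ 1.5529 ✗
  (7.5, 4.5, 165°): beam 1 = 1.0000 ≠ 1.5529 ✗
  …
  (7.5, 3.5, 240°): r_1=1.5529, r_2=0.5774, r_3=0.5176, r_4=2.8868, r_5=2.5882, r_6=1.7321, r_7=1.5529 — all match ✓
Unique over the lattice → pose = (7.5, 3.5, 240°).

(x, y, θ) = (7.5, 3.5, 240°)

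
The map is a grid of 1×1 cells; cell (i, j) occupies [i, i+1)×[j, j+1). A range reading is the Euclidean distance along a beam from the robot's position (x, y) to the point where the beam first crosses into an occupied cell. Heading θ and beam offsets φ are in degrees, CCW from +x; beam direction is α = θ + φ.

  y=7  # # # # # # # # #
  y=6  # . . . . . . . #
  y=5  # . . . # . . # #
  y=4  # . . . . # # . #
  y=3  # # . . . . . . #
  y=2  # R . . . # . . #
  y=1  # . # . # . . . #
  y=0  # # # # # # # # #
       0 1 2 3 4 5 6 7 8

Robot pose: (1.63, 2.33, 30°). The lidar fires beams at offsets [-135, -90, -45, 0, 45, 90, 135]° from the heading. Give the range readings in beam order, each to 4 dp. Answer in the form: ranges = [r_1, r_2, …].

ranges = [1.3769, 0.7400, 1.2750, 3.8913, 0.6936, 0.7736, 0.6522]

beam 1: φ=-135°, α=255°
  cosα=-0.2588 sinα=-0.9659 | (1,2) | tMaxX 2.4341 tMaxY 0.3416 | tΔX 3.8637 tΔY 1.0353
    t=0.3416 [y] (1,1)
    t=1.3769 [y] (1,0) — stop
  → r_1 = 1.3769
beam 2: φ=-90°, α=300°
  cosα=0.5000 sinα=-0.8660 | (1,2) | tMaxX 0.7400 tMaxY 0.3811 | tΔX 2.0000 tΔY 1.1547
    t=0.3811 [y] (1,1)
    t=0.7400 [x] (2,1) — stop
  → r_2 = 0.7400
beam 3: φ=-45°, α=345°
  cosα=0.9659 sinα=-0.2588 | (1,2) | tMaxX 0.3831 tMaxY 1.2750 | tΔX 1.0353 tΔY 3.8637
    t=0.3831 [x] (2,2)
    t=1.2750 [y] (2,1) — stop
  → r_3 = 1.2750
beam 4: φ=0°, α=30°
  cosα=0.8660 sinα=0.5000 | (1,2) | tMaxX 0.4272 tMaxY 1.3400 | tΔX 1.1547 tΔY 2.0000
    t=0.4272 [x] (2,2)
    t=1.3400 [y] (2,3)
    t=1.5819 [x] (3,3)
    t=2.7366 [x] (4,3)
    t=3.3400 [y] (4,4)
    t=3.8913 [x] (5,4) — stop
  → r_4 = 3.8913
beam 5: φ=45°, α=75°
  cosα=0.2588 sinα=0.9659 | (1,2) | tMaxX 1.4296 tMaxY 0.6936 | tΔX 3.8637 tΔY 1.0353
    t=0.6936 [y] (1,3) — stop
  → r_5 = 0.6936
beam 6: φ=90°, α=120°
  cosα=-0.5000 sinα=0.8660 | (1,2) | tMaxX 1.2600 tMaxY 0.7736 | tΔX 2.0000 tΔY 1.1547
    t=0.7736 [y] (1,3) — stop
  → r_6 = 0.7736
beam 7: φ=135°, α=165°
  cosα=-0.9659 sinα=0.2588 | (1,2) | tMaxX 0.6522 tMaxY 2.5887 | tΔX 1.0353 tΔY 3.8637
    t=0.6522 [x] (0,2) — stop
  → r_7 = 0.6522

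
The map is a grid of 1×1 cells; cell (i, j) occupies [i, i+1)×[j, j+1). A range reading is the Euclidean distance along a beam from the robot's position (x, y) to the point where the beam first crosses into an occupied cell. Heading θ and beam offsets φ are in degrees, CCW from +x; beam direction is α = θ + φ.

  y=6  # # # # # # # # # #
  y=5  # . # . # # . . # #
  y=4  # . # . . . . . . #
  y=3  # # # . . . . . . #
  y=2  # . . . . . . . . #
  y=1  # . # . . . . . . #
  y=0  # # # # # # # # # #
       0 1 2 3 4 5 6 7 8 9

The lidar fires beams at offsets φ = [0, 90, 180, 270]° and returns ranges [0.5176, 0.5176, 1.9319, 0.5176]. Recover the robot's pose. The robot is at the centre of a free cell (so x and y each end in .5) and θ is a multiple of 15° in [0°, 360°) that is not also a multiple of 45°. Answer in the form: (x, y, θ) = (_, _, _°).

(x, y, θ) = (3.5, 5.5, 75°)

Enumerate (i+0.5, j+0.5, θ) over the 32 free cells and 16 admissible headings. For each, cast all 4 beams and compare to the given ranges.
  (5.5, 1.5, 330°): beam 1 = 1.0000 ≠ 0.5176 ✗
  (1.5, 1.5, 195°): beam 3 = 0.5176 ≠ 1.9319 ✗
  (1.5, 4.5, 240°): beam 1 = 0.5774 ≠ 0.5176 ✗
  (6.5, 4.5, 30°): beam 1 = 1.7321 ≠ 0.5176 ✗
  …
  (3.5, 5.5, 75°): r_1=0.5176, r_2=0.5176, r_3=1.9319, r_4=0.5176 — all match ✓
Only this pose fits every beam.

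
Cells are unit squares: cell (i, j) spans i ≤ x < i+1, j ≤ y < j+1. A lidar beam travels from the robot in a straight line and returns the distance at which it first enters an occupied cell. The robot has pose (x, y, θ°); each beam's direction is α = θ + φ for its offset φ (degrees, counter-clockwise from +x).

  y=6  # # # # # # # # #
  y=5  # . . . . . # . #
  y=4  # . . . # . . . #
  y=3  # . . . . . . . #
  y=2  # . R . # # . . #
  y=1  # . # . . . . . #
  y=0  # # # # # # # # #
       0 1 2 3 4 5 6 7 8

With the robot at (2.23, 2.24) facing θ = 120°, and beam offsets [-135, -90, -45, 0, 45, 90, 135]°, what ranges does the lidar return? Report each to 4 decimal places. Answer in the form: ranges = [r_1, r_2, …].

ranges = [4.7910, 6.6626, 3.8926, 2.4600, 1.2734, 1.4203, 0.2485]

beam 1: φ=-135°, α=345°
  d=(0.9659,-0.2588)  start (2,2)  tX=0.7972 tY=0.9273  stride 1/|dx|=1.0353 1/|dy|=3.8637
    cross x-line → (3,2), t=0.7972
    cross y-line → (3,1), t=0.9273
    cross x-line → (4,1), t=1.8324
    cross x-line → (5,1), t=2.8677
    cross x-line → (6,1), t=3.9030
    cross y-line → (6,0), t=4.7910 (wall)
  → r_1 = 4.7910
beam 2: φ=-90°, α=30°
  d=(0.8660,0.5000)  start (2,2)  tX=0.8891 tY=1.5200  stride 1/|dx|=1.1547 1/|dy|=2.0000
    cross x-line → (3,2), t=0.8891
    cross y-line → (3,3), t=1.5200
    cross x-line → (4,3), t=2.0438
    cross x-line → (5,3), t=3.1985
    cross y-line → (5,4), t=3.5200
    cross x-line → (6,4), t=4.3532
    cross x-line → (7,4), t=5.5079
    cross y-line → (7,5), t=5.5200
    cross x-line → (8,5), t=6.6626 (wall)
  → r_2 = 6.6626
beam 3: φ=-45°, α=75°
  d=(0.2588,0.9659)  start (2,2)  tX=2.9751 tY=0.7868  stride 1/|dx|=3.8637 1/|dy|=1.0353
    cross y-line → (2,3), t=0.7868
    cross y-line → (2,4), t=1.8221
    cross y-line → (2,5), t=2.8574
    cross x-line → (3,5), t=2.9751
    cross y-line → (3,6), t=3.8926 (wall)
  → r_3 = 3.8926
beam 4: φ=0°, α=120°
  d=(-0.5000,0.8660)  start (2,2)  tX=0.4600 tY=0.8776  stride 1/|dx|=2.0000 1/|dy|=1.1547
    cross x-line → (1,2), t=0.4600
    cross y-line → (1,3), t=0.8776
    cross y-line → (1,4), t=2.0323
    cross x-line → (0,4), t=2.4600 (wall)
  → r_4 = 2.4600
beam 5: φ=45°, α=165°
  d=(-0.9659,0.2588)  start (2,2)  tX=0.2381 tY=2.9364  stride 1/|dx|=1.0353 1/|dy|=3.8637
    cross x-line → (1,2), t=0.2381
    cross x-line → (0,2), t=1.2734 (wall)
  → r_5 = 1.2734
beam 6: φ=90°, α=210°
  d=(-0.8660,-0.5000)  start (2,2)  tX=0.2656 tY=0.4800  stride 1/|dx|=1.1547 1/|dy|=2.0000
    cross x-line → (1,2), t=0.2656
    cross y-line → (1,1), t=0.4800
    cross x-line → (0,1), t=1.4203 (wall)
  → r_6 = 1.4203
beam 7: φ=135°, α=255°
  d=(-0.2588,-0.9659)  start (2,2)  tX=0.8887 tY=0.2485  stride 1/|dx|=3.8637 1/|dy|=1.0353
    cross y-line → (2,1), t=0.2485 (wall)
  → r_7 = 0.2485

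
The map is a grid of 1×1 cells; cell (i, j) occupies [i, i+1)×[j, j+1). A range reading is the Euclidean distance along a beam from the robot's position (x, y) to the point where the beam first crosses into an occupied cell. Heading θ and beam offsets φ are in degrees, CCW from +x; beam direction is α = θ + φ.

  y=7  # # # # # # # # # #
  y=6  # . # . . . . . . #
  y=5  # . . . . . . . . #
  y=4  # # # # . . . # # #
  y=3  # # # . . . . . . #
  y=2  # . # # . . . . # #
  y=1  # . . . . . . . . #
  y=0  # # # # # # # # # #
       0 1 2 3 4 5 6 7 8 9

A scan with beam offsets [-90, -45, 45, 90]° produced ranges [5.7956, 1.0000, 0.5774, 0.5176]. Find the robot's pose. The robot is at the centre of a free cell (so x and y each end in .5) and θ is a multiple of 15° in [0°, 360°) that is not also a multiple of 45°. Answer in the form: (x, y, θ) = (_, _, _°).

Enumerate (i+0.5, j+0.5, θ) over the 37 free cells and 16 admissible headings. For each, cast all 4 beams and compare to the given ranges.
  (5.5, 6.5, 15°): beam 1 = 5.6940 ≠ 5.7956 ✗
  (7.5, 1.5, 15°): beam 1 = 0.5176 ≠ 5.7956 ✗
  (1.5, 1.5, 15°): beam 1 = 0.5176 ≠ 5.7956 ✗
  (7.5, 5.5, 300°): beam 1 = 5.0000 ≠ 5.7956 ✗
  …
  (1.5, 5.5, 105°): r_1=5.7956, r_2=1.0000, r_3=0.5774, r_4=0.5176 — all match ✓
Only this pose fits every beam.

(x, y, θ) = (1.5, 5.5, 105°)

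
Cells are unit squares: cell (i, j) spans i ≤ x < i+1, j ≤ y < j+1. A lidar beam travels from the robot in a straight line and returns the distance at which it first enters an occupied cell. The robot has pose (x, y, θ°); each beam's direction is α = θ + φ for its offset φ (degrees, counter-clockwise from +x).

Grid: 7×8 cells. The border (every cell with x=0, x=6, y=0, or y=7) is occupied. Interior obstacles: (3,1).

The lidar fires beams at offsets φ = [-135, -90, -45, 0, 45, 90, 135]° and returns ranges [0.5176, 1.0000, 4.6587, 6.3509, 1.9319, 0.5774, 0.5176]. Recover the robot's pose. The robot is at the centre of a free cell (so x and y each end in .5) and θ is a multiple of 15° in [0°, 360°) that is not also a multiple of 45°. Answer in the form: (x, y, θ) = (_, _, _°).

The pose lattice has 29·16 = 464 candidates. Test each by forward raycasting.
  (4.5, 6.5, 150°): beam 1 = 1.5529 ≠ 0.5176 ✗
  (5.5, 2.5, 105°): beam 1 = 0.5774 ≠ 0.5176 ✗
  (1.5, 4.5, 60°): beam 1 = 3.6235 ≠ 0.5176 ✗
  (1.5, 2.5, 300°): beam 2 = 0.5774 ≠ 1.0000 ✗
  …
  (5.5, 6.5, 240°): r_1=0.5176, r_2=1.0000, r_3=4.6587, r_4=6.3509, r_5=1.9319, r_6=0.5774, r_7=0.5176 — all match ✓
Only this pose fits every beam.

(x, y, θ) = (5.5, 6.5, 240°)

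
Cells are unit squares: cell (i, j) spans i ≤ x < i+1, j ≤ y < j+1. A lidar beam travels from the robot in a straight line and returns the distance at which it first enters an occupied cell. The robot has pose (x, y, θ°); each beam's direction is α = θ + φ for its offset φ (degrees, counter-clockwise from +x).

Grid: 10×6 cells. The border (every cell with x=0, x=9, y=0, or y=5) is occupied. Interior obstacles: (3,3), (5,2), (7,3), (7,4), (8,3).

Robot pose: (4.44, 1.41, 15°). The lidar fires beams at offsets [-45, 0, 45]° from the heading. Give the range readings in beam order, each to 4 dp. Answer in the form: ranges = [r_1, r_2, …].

beam 1: φ=-45°, α=330°
  dir = (cos 330°, sin 330°) = (0.8660, -0.5000); from cell (4,1)
  next x-line at t=0.6466, next y-line at t=0.8200; Δt_x=1.1547, Δt_y=2.0000
    x: enter (5,1) at t=0.6466
    y: enter (5,0) at t=0.8200 ← occupied
  → r_1 = 0.8200
beam 2: φ=0°, α=15°
  dir = (cos 15°, sin 15°) = (0.9659, 0.2588); from cell (4,1)
  next x-line at t=0.5798, next y-line at t=2.2796; Δt_x=1.0353, Δt_y=3.8637
    x: enter (5,1) at t=0.5798
    x: enter (6,1) at t=1.6150
    y: enter (6,2) at t=2.2796
    x: enter (7,2) at t=2.6503
    x: enter (8,2) at t=3.6856
    x: enter (9,2) at t=4.7209 ← occupied
  → r_2 = 4.7209
beam 3: φ=45°, α=60°
  dir = (cos 60°, sin 60°) = (0.5000, 0.8660); from cell (4,1)
  next x-line at t=1.1200, next y-line at t=0.6813; Δt_x=2.0000, Δt_y=1.1547
    y: enter (4,2) at t=0.6813
    x: enter (5,2) at t=1.1200 ← occupied
  → r_3 = 1.1200

ranges = [0.8200, 4.7209, 1.1200]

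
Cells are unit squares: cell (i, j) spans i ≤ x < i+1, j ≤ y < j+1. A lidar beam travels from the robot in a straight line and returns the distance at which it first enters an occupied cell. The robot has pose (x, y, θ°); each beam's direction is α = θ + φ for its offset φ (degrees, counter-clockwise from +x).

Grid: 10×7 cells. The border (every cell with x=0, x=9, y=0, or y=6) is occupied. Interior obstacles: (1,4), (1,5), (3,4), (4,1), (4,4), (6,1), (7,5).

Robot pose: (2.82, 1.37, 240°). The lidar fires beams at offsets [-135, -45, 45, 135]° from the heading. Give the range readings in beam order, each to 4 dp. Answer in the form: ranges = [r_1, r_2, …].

ranges = [3.1682, 1.4296, 0.3831, 1.2216]

beam 1: φ=-135°, α=105°
  dir = (cos 105°, sin 105°) = (-0.2588, 0.9659); from cell (2,1)
  next x-line at t=3.1682, next y-line at t=0.6522; Δt_x=3.8637, Δt_y=1.0353
    y: enter (2,2) at t=0.6522
    y: enter (2,3) at t=1.6875
    y: enter (2,4) at t=2.7228
    x: enter (1,4) at t=3.1682 ← occupied
  → r_1 = 3.1682
beam 2: φ=-45°, α=195°
  dir = (cos 195°, sin 195°) = (-0.9659, -0.2588); from cell (2,1)
  next x-line at t=0.8489, next y-line at t=1.4296; Δt_x=1.0353, Δt_y=3.8637
    x: enter (1,1) at t=0.8489
    y: enter (1,0) at t=1.4296 ← occupied
  → r_2 = 1.4296
beam 3: φ=45°, α=285°
  dir = (cos 285°, sin 285°) = (0.2588, -0.9659); from cell (2,1)
  next x-line at t=0.6955, next y-line at t=0.3831; Δt_x=3.8637, Δt_y=1.0353
    y: enter (2,0) at t=0.3831 ← occupied
  → r_3 = 0.3831
beam 4: φ=135°, α=15°
  dir = (cos 15°, sin 15°) = (0.9659, 0.2588); from cell (2,1)
  next x-line at t=0.1863, next y-line at t=2.4341; Δt_x=1.0353, Δt_y=3.8637
    x: enter (3,1) at t=0.1863
    x: enter (4,1) at t=1.2216 ← occupied
  → r_4 = 1.2216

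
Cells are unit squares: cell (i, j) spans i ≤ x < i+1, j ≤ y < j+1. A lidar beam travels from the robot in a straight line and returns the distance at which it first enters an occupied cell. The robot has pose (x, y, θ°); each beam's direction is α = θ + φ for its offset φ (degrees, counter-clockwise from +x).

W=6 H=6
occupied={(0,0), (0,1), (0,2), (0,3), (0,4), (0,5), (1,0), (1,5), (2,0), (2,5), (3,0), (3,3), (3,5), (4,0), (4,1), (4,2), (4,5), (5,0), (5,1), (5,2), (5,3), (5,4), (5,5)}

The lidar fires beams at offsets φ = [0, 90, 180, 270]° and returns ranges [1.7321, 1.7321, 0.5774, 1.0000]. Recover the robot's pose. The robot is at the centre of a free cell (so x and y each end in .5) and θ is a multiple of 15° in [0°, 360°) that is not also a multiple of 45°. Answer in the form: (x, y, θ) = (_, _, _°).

Candidates: 13 free-cell centres × 16 headings = 208 poses. Raycast each; keep the one whose scan matches to 4 dp.
  (1.5, 3.5, 210°): beam 1 = 0.5774 ≠ 1.7321 ✗
  (1.5, 3.5, 150°): beam 1 = 0.5774 ≠ 1.7321 ✗
  (2.5, 1.5, 105°): beam 1 = 3.6235 ≠ 1.7321 ✗
  …
  (2.5, 1.5, 60°): r_1=1.7321, r_2=1.7321, r_3=0.5774, r_4=1.0000 — all match ✓
No second candidate reproduces the full scan.

(x, y, θ) = (2.5, 1.5, 60°)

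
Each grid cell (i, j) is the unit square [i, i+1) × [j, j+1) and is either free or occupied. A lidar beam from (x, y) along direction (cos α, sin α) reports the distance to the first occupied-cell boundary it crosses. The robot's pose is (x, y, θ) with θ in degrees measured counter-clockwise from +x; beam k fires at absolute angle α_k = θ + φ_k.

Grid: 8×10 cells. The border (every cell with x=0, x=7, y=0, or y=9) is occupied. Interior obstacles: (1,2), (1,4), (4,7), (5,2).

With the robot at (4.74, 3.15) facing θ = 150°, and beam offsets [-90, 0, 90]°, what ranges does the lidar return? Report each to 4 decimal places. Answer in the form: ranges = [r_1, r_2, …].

ranges = [4.5200, 3.1639, 2.4826]

beam 1: φ=-90°, α=60°
  d=(0.5000,0.8660)  start (4,3)  tX=0.5200 tY=0.9815  stride 1/|dx|=2.0000 1/|dy|=1.1547
    cross x-line → (5,3), t=0.5200
    cross y-line → (5,4), t=0.9815
    cross y-line → (5,5), t=2.1362
    cross x-line → (6,5), t=2.5200
    cross y-line → (6,6), t=3.2909
    cross y-line → (6,7), t=4.4456
    cross x-line → (7,7), t=4.5200 (wall)
  → r_1 = 4.5200
beam 2: φ=0°, α=150°
  d=(-0.8660,0.5000)  start (4,3)  tX=0.8545 tY=1.7000  stride 1/|dx|=1.1547 1/|dy|=2.0000
    cross x-line → (3,3), t=0.8545
    cross y-line → (3,4), t=1.7000
    cross x-line → (2,4), t=2.0092
    cross x-line → (1,4), t=3.1639 (wall)
  → r_2 = 3.1639
beam 3: φ=90°, α=240°
  d=(-0.5000,-0.8660)  start (4,3)  tX=1.4800 tY=0.1732  stride 1/|dx|=2.0000 1/|dy|=1.1547
    cross y-line → (4,2), t=0.1732
    cross y-line → (4,1), t=1.3279
    cross x-line → (3,1), t=1.4800
    cross y-line → (3,0), t=2.4826 (wall)
  → r_3 = 2.4826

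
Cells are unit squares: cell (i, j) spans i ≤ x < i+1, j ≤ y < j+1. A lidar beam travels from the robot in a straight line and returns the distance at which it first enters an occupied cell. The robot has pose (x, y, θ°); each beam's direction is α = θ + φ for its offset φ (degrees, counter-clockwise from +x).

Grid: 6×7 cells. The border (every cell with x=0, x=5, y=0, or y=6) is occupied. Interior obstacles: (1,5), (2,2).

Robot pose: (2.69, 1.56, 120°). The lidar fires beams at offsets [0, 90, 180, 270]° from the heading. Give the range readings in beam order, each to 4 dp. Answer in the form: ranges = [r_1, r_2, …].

beam 1: φ=0°, α=120°
  cosα=-0.5000 sinα=0.8660 | (2,1) | tMaxX 1.3800 tMaxY 0.5081 | tΔX 2.0000 tΔY 1.1547
    t=0.5081 [y] (2,2) — stop
  → r_1 = 0.5081
beam 2: φ=90°, α=210°
  cosα=-0.8660 sinα=-0.5000 | (2,1) | tMaxX 0.7967 tMaxY 1.1200 | tΔX 1.1547 tΔY 2.0000
    t=0.7967 [x] (1,1)
    t=1.1200 [y] (1,0) — stop
  → r_2 = 1.1200
beam 3: φ=180°, α=300°
  cosα=0.5000 sinα=-0.8660 | (2,1) | tMaxX 0.6200 tMaxY 0.6466 | tΔX 2.0000 tΔY 1.1547
    t=0.6200 [x] (3,1)
    t=0.6466 [y] (3,0) — stop
  → r_3 = 0.6466
beam 4: φ=270°, α=30°
  cosα=0.8660 sinα=0.5000 | (2,1) | tMaxX 0.3580 tMaxY 0.8800 | tΔX 1.1547 tΔY 2.0000
    t=0.3580 [x] (3,1)
    t=0.8800 [y] (3,2)
    t=1.5127 [x] (4,2)
    t=2.6674 [x] (5,2) — stop
  → r_4 = 2.6674

ranges = [0.5081, 1.1200, 0.6466, 2.6674]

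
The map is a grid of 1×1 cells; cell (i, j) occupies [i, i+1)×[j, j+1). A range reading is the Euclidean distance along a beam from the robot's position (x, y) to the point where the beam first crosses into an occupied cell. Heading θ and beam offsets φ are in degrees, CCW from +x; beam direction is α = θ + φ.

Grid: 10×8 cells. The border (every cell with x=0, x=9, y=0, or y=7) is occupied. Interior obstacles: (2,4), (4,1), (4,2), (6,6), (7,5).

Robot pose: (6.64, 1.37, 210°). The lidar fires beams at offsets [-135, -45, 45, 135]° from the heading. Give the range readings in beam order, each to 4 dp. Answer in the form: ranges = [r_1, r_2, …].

beam 1: φ=-135°, α=75°
  d=(0.2588,0.9659)  start (6,1)  tX=1.3909 tY=0.6522  stride 1/|dx|=3.8637 1/|dy|=1.0353
    cross y-line → (6,2), t=0.6522
    cross x-line → (7,2), t=1.3909
    cross y-line → (7,3), t=1.6875
    cross y-line → (7,4), t=2.7228
    cross y-line → (7,5), t=3.7581 (wall)
  → r_1 = 3.7581
beam 2: φ=-45°, α=165°
  d=(-0.9659,0.2588)  start (6,1)  tX=0.6626 tY=2.4341  stride 1/|dx|=1.0353 1/|dy|=3.8637
    cross x-line → (5,1), t=0.6626
    cross x-line → (4,1), t=1.6979 (wall)
  → r_2 = 1.6979
beam 3: φ=45°, α=255°
  d=(-0.2588,-0.9659)  start (6,1)  tX=2.4728 tY=0.3831  stride 1/|dx|=3.8637 1/|dy|=1.0353
    cross y-line → (6,0), t=0.3831 (wall)
  → r_3 = 0.3831
beam 4: φ=135°, α=345°
  d=(0.9659,-0.2588)  start (6,1)  tX=0.3727 tY=1.4296  stride 1/|dx|=1.0353 1/|dy|=3.8637
    cross x-line → (7,1), t=0.3727
    cross x-line → (8,1), t=1.4080
    cross y-line → (8,0), t=1.4296 (wall)
  → r_4 = 1.4296

ranges = [3.7581, 1.6979, 0.3831, 1.4296]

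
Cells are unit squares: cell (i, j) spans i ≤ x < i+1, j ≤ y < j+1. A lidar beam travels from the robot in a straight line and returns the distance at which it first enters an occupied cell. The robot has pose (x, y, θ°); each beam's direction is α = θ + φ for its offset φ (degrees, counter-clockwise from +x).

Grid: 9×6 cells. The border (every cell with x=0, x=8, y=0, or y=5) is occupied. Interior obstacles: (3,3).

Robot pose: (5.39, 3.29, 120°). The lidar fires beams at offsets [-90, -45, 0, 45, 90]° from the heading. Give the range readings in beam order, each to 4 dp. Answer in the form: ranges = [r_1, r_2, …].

beam 1: φ=-90°, α=30°
  direction (0.8660, 0.5000); cell (5,3); t to first gridline: x 0.7044, y 1.4200 (then +1.1547 / +2.0000)
    (6,3) via x @ 0.7044
    (6,4) via y @ 1.4200
    (7,4) via x @ 1.8591
    (8,4) via x @ 3.0138  # hit
  → r_1 = 3.0138
beam 2: φ=-45°, α=75°
  direction (0.2588, 0.9659); cell (5,3); t to first gridline: x 2.3569, y 0.7350 (then +3.8637 / +1.0353)
    (5,4) via y @ 0.7350
    (5,5) via y @ 1.7703  # hit
  → r_2 = 1.7703
beam 3: φ=0°, α=120°
  direction (-0.5000, 0.8660); cell (5,3); t to first gridline: x 0.7800, y 0.8198 (then +2.0000 / +1.1547)
    (4,3) via x @ 0.7800
    (4,4) via y @ 0.8198
    (4,5) via y @ 1.9745  # hit
  → r_3 = 1.9745
beam 4: φ=45°, α=165°
  direction (-0.9659, 0.2588); cell (5,3); t to first gridline: x 0.4038, y 2.7432 (then +1.0353 / +3.8637)
    (4,3) via x @ 0.4038
    (3,3) via x @ 1.4390  # hit
  → r_4 = 1.4390
beam 5: φ=90°, α=210°
  direction (-0.8660, -0.5000); cell (5,3); t to first gridline: x 0.4503, y 0.5800 (then +1.1547 / +2.0000)
    (4,3) via x @ 0.4503
    (4,2) via y @ 0.5800
    (3,2) via x @ 1.6050
    (3,1) via y @ 2.5800
    (2,1) via x @ 2.7597
    (1,1) via x @ 3.9144
    (1,0) via y @ 4.5800  # hit
  → r_5 = 4.5800

ranges = [3.0138, 1.7703, 1.9745, 1.4390, 4.5800]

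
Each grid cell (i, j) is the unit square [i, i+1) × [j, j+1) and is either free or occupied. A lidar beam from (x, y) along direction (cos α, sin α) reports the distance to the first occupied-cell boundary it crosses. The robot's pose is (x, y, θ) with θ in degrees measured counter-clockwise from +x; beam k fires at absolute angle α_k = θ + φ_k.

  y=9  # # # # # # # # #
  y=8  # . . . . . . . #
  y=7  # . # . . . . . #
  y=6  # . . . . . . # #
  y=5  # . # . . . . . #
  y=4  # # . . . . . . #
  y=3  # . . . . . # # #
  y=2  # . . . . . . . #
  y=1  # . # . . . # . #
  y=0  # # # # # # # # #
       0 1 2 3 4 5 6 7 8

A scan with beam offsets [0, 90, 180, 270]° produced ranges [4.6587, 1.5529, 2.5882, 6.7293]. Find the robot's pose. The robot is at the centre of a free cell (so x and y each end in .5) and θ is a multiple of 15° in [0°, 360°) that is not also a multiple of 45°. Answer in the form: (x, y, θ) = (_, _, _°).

(x, y, θ) = (5.5, 2.5, 165°)

The pose lattice has 48·16 = 768 candidates. Test each by forward raycasting.
  (5.5, 6.5, 120°): beam 1 = 2.8868 ≠ 4.6587 ✗
  (1.5, 1.5, 195°): beam 1 = 0.5176 ≠ 4.6587 ✗
  (3.5, 7.5, 165°): beam 1 = 0.5176 ≠ 4.6587 ✗
  (6.5, 8.5, 60°): beam 1 = 0.5774 ≠ 4.6587 ✗
  (3.5, 7.5, 105°): beam 1 = 1.5529 ≠ 4.6587 ✗
  …
  (5.5, 2.5, 165°): r_1=4.6587, r_2=1.5529, r_3=2.5882, r_4=6.7293 — all match ✓
Only this pose fits every beam.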